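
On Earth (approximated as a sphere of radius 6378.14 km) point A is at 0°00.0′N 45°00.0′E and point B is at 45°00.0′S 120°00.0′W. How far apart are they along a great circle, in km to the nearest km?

In radians: φ₁ = 0.0000, φ₂ = -0.7854, Δλ = -165.000° = -2.8798 rad.
cos c = sin φ₁ sin φ₂ + cos φ₁ cos φ₂ cos Δλ = (0.0000)(-0.7071) + (1.0000)(0.7071)(-0.9659) = -0.68301,
so c = arccos(-0.68301) = 2.32268 rad.
Distance = R·c = 6378.14 × 2.3227 ≈ 14814 km.

14814 km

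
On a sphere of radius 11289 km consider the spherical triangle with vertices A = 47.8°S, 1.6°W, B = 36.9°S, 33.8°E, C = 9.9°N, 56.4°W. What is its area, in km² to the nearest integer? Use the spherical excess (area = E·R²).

Side lengths (central angles): a = 1.6770, b = 1.3139, c = 0.4893 rad; semiperimeter s = 1.7401.
By l'Huilier's theorem, tan(E/4) = √[tan(s/2) tan((s−a)/2) tan((s−b)/2) tan((s−c)/2)], giving spherical excess E = 0.3053 rad.
Area = E·R² = 0.3053 × (11289)² ≈ 38908129 km².

38908129 km²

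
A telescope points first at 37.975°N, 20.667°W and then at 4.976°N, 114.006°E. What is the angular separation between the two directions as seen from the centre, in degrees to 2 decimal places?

In radians: φ₁ = 0.6628, φ₂ = 0.0868, Δλ = 134.673° = 2.3505 rad.
Haversine: a = sin²(Δφ/2) + cos φ₁ cos φ₂ sin²(Δλ/2) = 0.0807 + (0.7883)(0.9962)(0.8515) = 0.74937.
Central angle c = 2·arcsin(√a) = 2.09295 rad.
So the angular separation is 119.92°.

119.92°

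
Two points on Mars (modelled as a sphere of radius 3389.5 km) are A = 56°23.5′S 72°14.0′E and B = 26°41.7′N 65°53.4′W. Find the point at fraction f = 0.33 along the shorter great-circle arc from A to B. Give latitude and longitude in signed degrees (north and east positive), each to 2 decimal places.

-49.78°, -7.33°

The central angle between A and B is δ = 2.4074 rad.
With f = 0.33, the slerp weights are sin((1−f)δ)/sin δ = 1.4912 and sin(fδ)/sin δ = 1.0649.
Weighted sum of the unit vectors: (1.4912)·(0.1689,0.5271,-0.8328) + (1.0649)·(0.3649,-0.8155,0.4492) = (0.6405, -0.0823, -0.7635).
Converting back: φ = atan2(z, √(x²+y²)) = -49.78°, λ = atan2(y, x) = -7.33°.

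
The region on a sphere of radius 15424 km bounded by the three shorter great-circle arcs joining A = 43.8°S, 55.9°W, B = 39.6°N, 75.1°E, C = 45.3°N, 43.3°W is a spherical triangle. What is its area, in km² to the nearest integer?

455461995 km²

Side lengths (central angles): a = 1.3742, b = 1.5673, c = 2.5082 rad; semiperimeter s = 2.7249.
By l'Huilier's theorem, tan(E/4) = √[tan(s/2) tan((s−a)/2) tan((s−b)/2) tan((s−c)/2)], giving spherical excess E = 1.9145 rad.
Area = E·R² = 1.9145 × (15424)² ≈ 455461995 km².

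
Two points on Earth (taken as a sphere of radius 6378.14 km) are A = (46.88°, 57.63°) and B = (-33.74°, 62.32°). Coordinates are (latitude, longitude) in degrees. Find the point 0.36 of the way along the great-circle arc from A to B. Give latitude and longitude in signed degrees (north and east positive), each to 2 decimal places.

17.86°, 59.65°

Central angle δ = 1.4090 rad. Interpolating on the sphere with fraction f = 0.36:
P = [sin((1−f)δ)·A + sin(fδ)·B] / sin δ = 0.7948·A + 0.4922·B in Cartesian coordinates,
giving P = (0.4810, 0.8213, 0.3068), i.e. latitude 17.86°, longitude 59.65°.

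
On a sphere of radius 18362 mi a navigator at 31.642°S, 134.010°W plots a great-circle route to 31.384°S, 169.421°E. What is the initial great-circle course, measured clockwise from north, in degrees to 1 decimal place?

With φ₁ = -0.5523, φ₂ = -0.5478, Δλ = -0.9873 rad, the forward-azimuth formula gives
θ = atan2( sin Δλ cos φ₂ , cos φ₁ sin φ₂ − sin φ₁ cos φ₂ cos Δλ ) = atan2(-0.7125, -0.1966) = -105.43°.
Adding 360° brings this into [0°, 360°): 254.6°.

254.6°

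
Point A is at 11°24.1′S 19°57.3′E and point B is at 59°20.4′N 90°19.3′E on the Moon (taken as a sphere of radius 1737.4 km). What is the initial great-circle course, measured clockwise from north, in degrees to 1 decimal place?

Δλ = 70.367° = 1.2281 rad.
y = sin Δλ · cos φ₂ = (0.9419)(0.5099) = 0.4803
x = cos φ₁ sin φ₂ − sin φ₁ cos φ₂ cos Δλ = (0.9803)(0.8602) − (-0.1977)(0.5099)(0.3360) = 0.8771
θ = atan2(y, x) = 28.70°, so the bearing is 28.7°.

28.7°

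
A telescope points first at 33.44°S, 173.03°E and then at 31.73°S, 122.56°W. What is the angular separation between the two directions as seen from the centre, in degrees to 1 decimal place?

Let φ₁ = -0.5836 rad, φ₂ = -0.5538 rad, and Δλ = 1.1242 rad.
cos c = sin φ₁ sin φ₂ + cos φ₁ cos φ₂ cos Δλ = (-0.5511)(-0.5259) + (0.8345)(0.8505)(0.4319) = 0.59637,
so c = arccos(0.59637) = 0.93182 rad.
So the angular separation is 53.4°.

53.4°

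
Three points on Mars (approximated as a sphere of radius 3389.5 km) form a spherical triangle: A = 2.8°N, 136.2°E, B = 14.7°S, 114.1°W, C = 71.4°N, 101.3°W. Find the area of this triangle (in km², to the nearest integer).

Side lengths (central angles): a = 1.5104, b = 1.6960, c = 1.9157 rad; semiperimeter s = 2.5610.
By l'Huilier's theorem, tan(E/4) = √[tan(s/2) tan((s−a)/2) tan((s−b)/2) tan((s−c)/2)], giving spherical excess E = 2.0031 rad.
Area = E·R² = 2.0031 × (3389.5)² ≈ 23012969 km².

23012969 km²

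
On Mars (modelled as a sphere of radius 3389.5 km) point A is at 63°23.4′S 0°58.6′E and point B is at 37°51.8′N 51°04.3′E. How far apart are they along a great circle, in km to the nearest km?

6435 km

In radians: φ₁ = -1.1064, φ₂ = 0.6608, Δλ = 50.095° = 0.8743 rad.
cos c = sin φ₁ sin φ₂ + cos φ₁ cos φ₂ cos Δλ = (-0.8941)(0.6138) + (0.4479)(0.7895)(0.6415) = -0.32191,
so c = arccos(-0.32191) = 1.89855 rad.
Distance = R·c = 3389.5 × 1.8985 ≈ 6435 km.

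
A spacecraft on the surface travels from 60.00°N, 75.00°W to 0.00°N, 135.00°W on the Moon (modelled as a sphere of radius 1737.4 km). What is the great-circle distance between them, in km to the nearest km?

In radians: φ₁ = 1.0472, φ₂ = 0.0000, Δλ = -60.000° = -1.0472 rad.
Haversine: a = sin²(Δφ/2) + cos φ₁ cos φ₂ sin²(Δλ/2) = 0.2500 + (0.5000)(1.0000)(0.2500) = 0.37500.
Central angle c = 2·arcsin(√a) = 1.31812 rad.
Distance = R·c = 1737.4 × 1.3181 ≈ 2290 km.

2290 km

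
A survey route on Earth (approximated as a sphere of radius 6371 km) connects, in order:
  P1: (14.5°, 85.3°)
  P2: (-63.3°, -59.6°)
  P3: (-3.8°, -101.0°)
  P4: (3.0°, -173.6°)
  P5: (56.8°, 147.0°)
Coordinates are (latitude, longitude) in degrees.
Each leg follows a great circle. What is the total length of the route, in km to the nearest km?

36383 km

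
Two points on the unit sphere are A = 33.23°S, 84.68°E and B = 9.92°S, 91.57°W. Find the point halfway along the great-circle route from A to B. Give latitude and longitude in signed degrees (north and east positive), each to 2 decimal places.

Central angle δ = 2.3859 rad. Interpolating on the sphere with fraction f = 0.5:
P = [sin((1−f)δ)·A + sin(fδ)·B] / sin δ = 1.3553·A + 1.3553·B in Cartesian coordinates,
giving P = (0.0685, -0.2057, -0.9762), i.e. latitude -77.48°, longitude -71.58°.

-77.48°, -71.58°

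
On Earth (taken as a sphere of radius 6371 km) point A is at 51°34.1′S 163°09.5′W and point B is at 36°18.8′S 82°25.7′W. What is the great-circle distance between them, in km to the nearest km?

6339 km

Let φ₁ = -0.9000 rad, φ₂ = -0.6338 rad, and Δλ = 1.4090 rad.
cos c = sin φ₁ sin φ₂ + cos φ₁ cos φ₂ cos Δλ = (-0.7834)(-0.5922) + (0.6216)(0.8058)(0.1611) = 0.54458,
so c = arccos(0.54458) = 0.99490 rad.
Distance = R·c = 6371 × 0.9949 ≈ 6339 km.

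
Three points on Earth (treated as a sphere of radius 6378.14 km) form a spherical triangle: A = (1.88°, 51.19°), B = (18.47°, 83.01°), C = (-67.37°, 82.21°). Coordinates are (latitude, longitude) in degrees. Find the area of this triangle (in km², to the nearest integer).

Side lengths (central angles): a = 1.4982, b = 1.2668, c = 0.6165 rad; semiperimeter s = 1.6908.
By l'Huilier's theorem, tan(E/4) = √[tan(s/2) tan((s−a)/2) tan((s−b)/2) tan((s−c)/2)], giving spherical excess E = 0.4704 rad.
Area = E·R² = 0.4704 × (6378.14)² ≈ 19137815 km².

19137815 km²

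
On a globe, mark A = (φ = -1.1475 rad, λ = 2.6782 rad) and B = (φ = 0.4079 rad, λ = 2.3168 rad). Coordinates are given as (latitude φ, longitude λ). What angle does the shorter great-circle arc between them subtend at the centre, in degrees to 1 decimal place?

Let φ₁ = -1.1475 rad, φ₂ = 0.4079 rad, and Δλ = -0.3614 rad.
cos c = sin φ₁ sin φ₂ + cos φ₁ cos φ₂ cos Δλ = (-0.9117)(0.3967) + (0.4108)(0.9180)(0.9354) = -0.00896,
so c = arccos(-0.00896) = 1.57976 rad.
So the angular separation is 90.5°.

90.5°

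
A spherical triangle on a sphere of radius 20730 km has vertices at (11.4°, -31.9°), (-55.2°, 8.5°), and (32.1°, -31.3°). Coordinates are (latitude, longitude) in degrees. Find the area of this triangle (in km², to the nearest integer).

55758325 km²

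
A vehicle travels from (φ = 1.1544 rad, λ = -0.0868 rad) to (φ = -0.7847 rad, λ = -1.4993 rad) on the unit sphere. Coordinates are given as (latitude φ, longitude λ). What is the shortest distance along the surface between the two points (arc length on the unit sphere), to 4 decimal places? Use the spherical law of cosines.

In radians: φ₁ = 1.1544, φ₂ = -0.7847, Δλ = -80.930° = -1.4125 rad.
cos c = sin φ₁ sin φ₂ + cos φ₁ cos φ₂ cos Δλ = (0.9146)(-0.7066) + (0.4045)(0.7076)(0.1576) = -0.60112,
so c = arccos(-0.60112) = 2.21570 rad.
On the unit sphere the arc length equals the central angle: 2.2157.

2.2157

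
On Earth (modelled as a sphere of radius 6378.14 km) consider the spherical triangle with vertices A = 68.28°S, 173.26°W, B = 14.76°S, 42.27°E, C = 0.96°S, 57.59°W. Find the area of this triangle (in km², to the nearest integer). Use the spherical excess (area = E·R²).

Side lengths (central angles): a = 1.7328, b = 1.7160, c = 1.6254 rad; semiperimeter s = 2.5371.
By l'Huilier's theorem, tan(E/4) = √[tan(s/2) tan((s−a)/2) tan((s−b)/2) tan((s−c)/2)], giving spherical excess E = 1.9792 rad.
Area = E·R² = 1.9792 × (6378.14)² ≈ 80513901 km².

80513901 km²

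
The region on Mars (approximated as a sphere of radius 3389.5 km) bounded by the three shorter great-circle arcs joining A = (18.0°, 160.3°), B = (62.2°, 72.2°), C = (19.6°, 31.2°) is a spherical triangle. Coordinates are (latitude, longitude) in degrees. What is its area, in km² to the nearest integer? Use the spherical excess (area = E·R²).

Side lengths (central angles): a = 0.8914, b = 2.0504, c = 1.2786 rad; semiperimeter s = 2.1102.
By l'Huilier's theorem, tan(E/4) = √[tan(s/2) tan((s−a)/2) tan((s−b)/2) tan((s−c)/2)], giving spherical excess E = 0.5074 rad.
Area = E·R² = 0.5074 × (3389.5)² ≈ 5829428 km².

5829428 km²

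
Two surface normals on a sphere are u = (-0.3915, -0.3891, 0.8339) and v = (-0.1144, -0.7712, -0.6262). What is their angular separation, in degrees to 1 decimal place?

u·v = -0.1773; |u| = 1.0000, |v| = 1.0000.
cos θ = (u·v)/(|u||v|) = -0.1773, so θ = 100.2°.

100.2°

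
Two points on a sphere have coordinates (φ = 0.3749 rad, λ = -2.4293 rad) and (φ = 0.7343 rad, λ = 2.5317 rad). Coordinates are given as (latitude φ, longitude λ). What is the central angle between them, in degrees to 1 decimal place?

Let φ₁ = 0.3749 rad, φ₂ = 0.7343 rad, and Δλ = -1.3222 rad.
Haversine: a = sin²(Δφ/2) + cos φ₁ cos φ₂ sin²(Δλ/2) = 0.0319 + (0.9305)(0.7423)(0.3770) = 0.29234.
Central angle c = 2·arcsin(√a) = 1.14249 rad.
So the angular separation is 65.5°.

65.5°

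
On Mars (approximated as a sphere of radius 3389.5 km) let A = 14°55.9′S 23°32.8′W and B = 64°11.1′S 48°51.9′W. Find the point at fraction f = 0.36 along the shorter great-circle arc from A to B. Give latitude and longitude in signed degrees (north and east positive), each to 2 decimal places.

The central angle between A and B is δ = 0.9118 rad.
With f = 0.36, the slerp weights are sin((1−f)δ)/sin δ = 0.6969 and sin(fδ)/sin δ = 0.4078.
Weighted sum of the unit vectors: (0.6969)·(0.8858,-0.3860,-0.2577) + (0.4078)·(0.2865,-0.3280,-0.9002) = (0.7341, -0.4028, -0.5467).
Converting back: φ = atan2(z, √(x²+y²)) = -33.14°, λ = atan2(y, x) = -28.75°.

-33.14°, -28.75°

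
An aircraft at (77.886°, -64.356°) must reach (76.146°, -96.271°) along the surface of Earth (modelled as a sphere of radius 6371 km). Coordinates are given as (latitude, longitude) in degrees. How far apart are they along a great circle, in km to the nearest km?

809 km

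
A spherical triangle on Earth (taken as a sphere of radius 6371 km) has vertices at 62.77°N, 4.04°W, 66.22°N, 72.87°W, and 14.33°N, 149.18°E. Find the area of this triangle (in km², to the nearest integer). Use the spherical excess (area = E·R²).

22096655 km²

Side lengths (central angles): a = 1.6344, b = 1.7474, c = 0.4943 rad; semiperimeter s = 1.9381.
By l'Huilier's theorem, tan(E/4) = √[tan(s/2) tan((s−a)/2) tan((s−b)/2) tan((s−c)/2)], giving spherical excess E = 0.5444 rad.
Area = E·R² = 0.5444 × (6371)² ≈ 22096655 km².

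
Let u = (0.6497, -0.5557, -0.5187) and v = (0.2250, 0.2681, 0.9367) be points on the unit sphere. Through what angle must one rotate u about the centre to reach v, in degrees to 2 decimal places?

119.26°

u·v = -0.4887; |u| = 1.0000, |v| = 1.0000.
cos θ = (u·v)/(|u||v|) = -0.4887, so θ = 119.26°.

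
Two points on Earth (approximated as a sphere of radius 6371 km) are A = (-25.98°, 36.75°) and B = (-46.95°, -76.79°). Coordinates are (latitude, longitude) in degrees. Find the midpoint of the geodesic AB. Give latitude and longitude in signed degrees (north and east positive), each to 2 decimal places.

Central angle δ = 1.4957 rad. Interpolating on the sphere with fraction f = 0.5:
P = [sin((1−f)δ)·A + sin(fδ)·B] / sin δ = 0.6820·A + 0.6820·B in Cartesian coordinates,
giving P = (0.5976, -0.0864, -0.7971), i.e. latitude -52.86°, longitude -8.23°.

-52.86°, -8.23°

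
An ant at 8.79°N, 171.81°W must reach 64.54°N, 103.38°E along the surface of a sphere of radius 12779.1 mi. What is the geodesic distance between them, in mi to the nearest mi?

With latitudes φ₁ = 8.790°, φ₂ = 64.540° and longitude difference Δλ = -84.810°:
cos c = sin φ₁ sin φ₂ + cos φ₁ cos φ₂ cos Δλ = (0.1528)(0.9029) + (0.9883)(0.4299)(0.0905) = 0.17640,
so c = arccos(0.17640) = 1.39347 rad.
Distance = R·c = 12779.1 × 1.3935 ≈ 17807 mi.

17807 mi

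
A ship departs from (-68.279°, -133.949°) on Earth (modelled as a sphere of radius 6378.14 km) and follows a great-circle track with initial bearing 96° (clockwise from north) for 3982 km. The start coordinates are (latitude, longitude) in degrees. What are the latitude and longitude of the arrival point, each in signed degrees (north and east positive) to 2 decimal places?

-50.93°, -66.68°

Angular distance δ = d/R = 3982/6378.14 = 0.62432 rad; initial bearing θ = 1.6755 rad.
sin φ₂ = sin φ₁ cos δ + cos φ₁ sin δ cos θ = (-0.9290)(0.8114) + (0.3701)(0.5845)(-0.1045) = -0.7764, so φ₂ = -50.93°.
Δλ = atan2(sin θ sin δ cos φ₁, cos δ − sin φ₁ sin φ₂) = atan2(0.2151, 0.0901) = 67.272°.
λ₂ = -133.949° + 67.272° = -66.68°.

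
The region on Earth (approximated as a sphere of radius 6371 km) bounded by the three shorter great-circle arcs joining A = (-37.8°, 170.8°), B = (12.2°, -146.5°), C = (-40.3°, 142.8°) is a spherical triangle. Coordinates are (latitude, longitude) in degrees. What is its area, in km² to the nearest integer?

4984685 km²

Side lengths (central angles): a = 1.4609, b = 0.3804, c = 1.1174 rad; semiperimeter s = 1.4793.
By l'Huilier's theorem, tan(E/4) = √[tan(s/2) tan((s−a)/2) tan((s−b)/2) tan((s−c)/2)], giving spherical excess E = 0.1228 rad.
Area = E·R² = 0.1228 × (6371)² ≈ 4984685 km².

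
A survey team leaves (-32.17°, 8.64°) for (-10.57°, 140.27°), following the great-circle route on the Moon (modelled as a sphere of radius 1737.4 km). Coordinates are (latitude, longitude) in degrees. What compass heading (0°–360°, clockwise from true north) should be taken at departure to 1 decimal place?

Δλ = 131.630° = 2.2974 rad.
y = sin Δλ · cos φ₂ = (0.7475)(0.9830) = 0.7348
x = cos φ₁ sin φ₂ − sin φ₁ cos φ₂ cos Δλ = (0.8465)(-0.1834) − (-0.5324)(0.9830)(-0.6643) = -0.5030
θ = atan2(y, x) = 124.39°, so the bearing is 124.4°.

124.4°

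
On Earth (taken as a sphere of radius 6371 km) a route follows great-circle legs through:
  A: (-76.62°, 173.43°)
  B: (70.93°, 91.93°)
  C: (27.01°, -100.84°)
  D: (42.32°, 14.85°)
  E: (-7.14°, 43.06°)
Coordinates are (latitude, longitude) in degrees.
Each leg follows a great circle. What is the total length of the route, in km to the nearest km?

42421 km

Leg A→B: central angle 2.7100 rad, distance 17265.3 km.
Leg B→C: central angle 1.4249 rad, distance 9078.3 km.
Leg C→D: central angle 1.5506 rad, distance 9878.9 km.
Leg D→E: central angle 0.9730 rad, distance 6198.9 km.
Total: 17265.3 + 9078.3 + 9878.9 + 6198.9 ≈ 42421 km.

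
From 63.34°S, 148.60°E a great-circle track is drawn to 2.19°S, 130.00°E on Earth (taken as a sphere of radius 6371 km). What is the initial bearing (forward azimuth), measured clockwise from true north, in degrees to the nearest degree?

339°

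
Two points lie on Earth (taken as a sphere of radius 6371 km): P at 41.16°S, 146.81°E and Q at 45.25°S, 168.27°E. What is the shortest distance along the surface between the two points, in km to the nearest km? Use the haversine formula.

In radians: φ₁ = -0.7184, φ₂ = -0.7898, Δλ = 21.460° = 0.3745 rad.
Haversine: a = sin²(Δφ/2) + cos φ₁ cos φ₂ sin²(Δλ/2) = 0.0013 + (0.7529)(0.7040)(0.0347) = 0.01965.
Central angle c = 2·arcsin(√a) = 0.28126 rad.
Distance = R·c = 6371 × 0.2813 ≈ 1792 km.

1792 km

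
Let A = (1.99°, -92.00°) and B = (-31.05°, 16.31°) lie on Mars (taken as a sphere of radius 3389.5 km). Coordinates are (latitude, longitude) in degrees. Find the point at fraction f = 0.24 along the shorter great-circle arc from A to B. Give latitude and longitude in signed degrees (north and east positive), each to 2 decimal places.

Central angle δ = 1.8618 rad. Interpolating on the sphere with fraction f = 0.24:
P = [sin((1−f)δ)·A + sin(fδ)·B] / sin δ = 1.0312·A + 0.4511·B in Cartesian coordinates,
giving P = (0.3349, -0.9215, -0.1968), i.e. latitude -11.35°, longitude -70.03°.

-11.35°, -70.03°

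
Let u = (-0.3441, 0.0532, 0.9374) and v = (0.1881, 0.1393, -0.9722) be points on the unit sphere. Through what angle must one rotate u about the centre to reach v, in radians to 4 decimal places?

2.8907 rad

u·v = -0.9687; |u| = 1.0000, |v| = 1.0000.
cos θ = (u·v)/(|u||v|) = -0.9687, so θ = 2.8907 rad.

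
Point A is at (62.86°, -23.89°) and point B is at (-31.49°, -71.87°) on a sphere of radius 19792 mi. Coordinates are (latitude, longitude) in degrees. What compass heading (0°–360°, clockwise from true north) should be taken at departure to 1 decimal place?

With φ₁ = 1.0971, φ₂ = -0.5496, Δλ = -0.8374 rad, the forward-azimuth formula gives
θ = atan2( sin Δλ cos φ₂ , cos φ₁ sin φ₂ − sin φ₁ cos φ₂ cos Δλ ) = atan2(-0.6335, -0.7462) = -139.67°.
Adding 360° brings this into [0°, 360°): 220.3°.

220.3°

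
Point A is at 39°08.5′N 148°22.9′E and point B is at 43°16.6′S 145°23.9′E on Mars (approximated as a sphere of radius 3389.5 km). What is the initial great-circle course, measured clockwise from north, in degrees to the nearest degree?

Δλ = -2.983° = -0.0521 rad.
y = sin Δλ · cos φ₂ = (-0.0520)(0.7281) = -0.0379
x = cos φ₁ sin φ₂ − sin φ₁ cos φ₂ cos Δλ = (0.7756)(-0.6855) − (0.6312)(0.7281)(0.9986) = -0.9906
θ = atan2(y, x) = -177.81°; adding 360° gives 182°.

182°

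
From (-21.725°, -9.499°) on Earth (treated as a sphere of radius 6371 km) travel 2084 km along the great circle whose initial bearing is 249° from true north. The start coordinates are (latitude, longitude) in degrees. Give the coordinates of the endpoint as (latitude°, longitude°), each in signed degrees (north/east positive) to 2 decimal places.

Angular distance δ = d/R = 2084/6371 = 0.32711 rad; initial bearing θ = 4.3459 rad.
sin φ₂ = sin φ₁ cos δ + cos φ₁ sin δ cos θ = (-0.3702)(0.9470) + (0.9290)(0.3213)(-0.3584) = -0.4575, so φ₂ = -27.23°.
Δλ = atan2(sin θ sin δ cos φ₁, cos δ − sin φ₁ sin φ₂) = atan2(-0.2787, 0.7776) = -19.715°.
λ₂ = -9.499° − 19.715° = -29.21°.

-27.23°, -29.21°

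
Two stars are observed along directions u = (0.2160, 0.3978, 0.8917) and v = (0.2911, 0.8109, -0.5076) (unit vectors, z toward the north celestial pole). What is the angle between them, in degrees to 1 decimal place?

93.9°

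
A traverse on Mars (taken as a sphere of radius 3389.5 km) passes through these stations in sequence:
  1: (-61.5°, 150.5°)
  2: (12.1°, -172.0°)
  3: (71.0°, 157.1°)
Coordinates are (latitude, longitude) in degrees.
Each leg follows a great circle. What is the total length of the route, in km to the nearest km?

Leg 1→2: central angle 1.3838 rad, distance 4690.3 km.
Leg 2→3: central angle 1.0800 rad, distance 3660.6 km.
Total: 4690.3 + 3660.6 ≈ 8351 km.

8351 km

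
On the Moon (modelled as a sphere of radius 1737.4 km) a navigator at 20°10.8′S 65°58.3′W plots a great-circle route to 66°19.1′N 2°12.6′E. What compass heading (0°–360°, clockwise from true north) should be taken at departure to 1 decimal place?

22.3°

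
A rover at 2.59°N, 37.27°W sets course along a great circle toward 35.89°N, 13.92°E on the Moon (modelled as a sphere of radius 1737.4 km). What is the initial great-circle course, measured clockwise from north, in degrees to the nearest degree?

48°

With φ₁ = 0.0452, φ₂ = 0.6264, Δλ = 0.8934 rad, the forward-azimuth formula gives
θ = atan2( sin Δλ cos φ₂ , cos φ₁ sin φ₂ − sin φ₁ cos φ₂ cos Δλ ) = atan2(0.6313, 0.5627) = 48.29°.
So the initial bearing is 48°.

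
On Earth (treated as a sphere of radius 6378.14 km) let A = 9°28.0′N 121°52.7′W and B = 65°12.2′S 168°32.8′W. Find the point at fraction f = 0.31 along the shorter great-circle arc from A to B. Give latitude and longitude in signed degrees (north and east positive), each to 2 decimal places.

-14.81°, -129.76°

The central angle between A and B is δ = 1.4358 rad.
With f = 0.31, the slerp weights are sin((1−f)δ)/sin δ = 0.8441 and sin(fδ)/sin δ = 0.4345.
Weighted sum of the unit vectors: (0.8441)·(-0.5209,-0.8376,0.1645) + (0.4345)·(-0.4110,-0.0833,-0.9078) = (-0.6183, -0.7432, -0.2556).
Converting back: φ = atan2(z, √(x²+y²)) = -14.81°, λ = atan2(y, x) = -129.76°.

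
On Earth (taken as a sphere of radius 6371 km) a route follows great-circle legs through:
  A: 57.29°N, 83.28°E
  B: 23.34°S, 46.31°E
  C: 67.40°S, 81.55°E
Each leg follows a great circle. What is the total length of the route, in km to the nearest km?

Leg A→B: central angle 1.5077 rad, distance 9605.6 km.
Leg B→C: central angle 0.8580 rad, distance 5466.3 km.
Total: 9605.6 + 5466.3 ≈ 15072 km.

15072 km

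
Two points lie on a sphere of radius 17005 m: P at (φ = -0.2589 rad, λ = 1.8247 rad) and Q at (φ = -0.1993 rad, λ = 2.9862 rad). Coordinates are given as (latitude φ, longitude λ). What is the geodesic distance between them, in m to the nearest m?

19195 m

With latitudes φ₁ = -14.834°, φ₂ = -11.419° and longitude difference Δλ = 66.549°:
Haversine: a = sin²(Δφ/2) + cos φ₁ cos φ₂ sin²(Δλ/2) = 0.0009 + (0.9667)(0.9802)(0.3010) = 0.28611.
Central angle c = 2·arcsin(√a) = 1.12877 rad.
Distance = R·c = 17005 × 1.1288 ≈ 19195 m.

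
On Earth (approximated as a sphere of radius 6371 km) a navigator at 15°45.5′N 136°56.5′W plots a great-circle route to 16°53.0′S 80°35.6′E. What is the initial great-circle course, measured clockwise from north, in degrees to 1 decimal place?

With φ₁ = 0.2750, φ₂ = -0.2947, Δλ = -2.4865 rad, the forward-azimuth formula gives
θ = atan2( sin Δλ cos φ₂ , cos φ₁ sin φ₂ − sin φ₁ cos φ₂ cos Δλ ) = atan2(-0.5830, -0.0734) = -97.18°.
Adding 360° brings this into [0°, 360°): 262.8°.

262.8°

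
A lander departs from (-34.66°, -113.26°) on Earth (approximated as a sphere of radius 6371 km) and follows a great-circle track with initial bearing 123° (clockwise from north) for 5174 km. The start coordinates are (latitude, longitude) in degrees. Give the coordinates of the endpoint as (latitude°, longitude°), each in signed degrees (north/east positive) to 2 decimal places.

Angular distance δ = d/R = 5174/6371 = 0.81212 rad; initial bearing θ = 2.1468 rad.
sin φ₂ = sin φ₁ cos δ + cos φ₁ sin δ cos θ = (-0.5687)(0.6880) + (0.8225)(0.7257)(-0.5446) = -0.7164, so φ₂ = -45.76°.
Δλ = atan2(sin θ sin δ cos φ₁, cos δ − sin φ₁ sin φ₂) = atan2(0.5006, 0.2806) = 60.734°.
λ₂ = -113.260° + 60.734° = -52.53°.

-45.76°, -52.53°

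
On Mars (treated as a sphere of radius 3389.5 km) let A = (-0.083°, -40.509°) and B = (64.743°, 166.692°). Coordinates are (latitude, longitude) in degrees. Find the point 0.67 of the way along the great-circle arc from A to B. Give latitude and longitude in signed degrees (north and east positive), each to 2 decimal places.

The central angle between A and B is δ = 1.9615 rad.
With f = 0.67, the slerp weights are sin((1−f)δ)/sin δ = 0.6522 and sin(fδ)/sin δ = 1.0461.
Weighted sum of the unit vectors: (0.6522)·(0.7603,-0.6496,-0.0014) + (1.0461)·(-0.4152,0.0982,0.9044) = (0.0615, -0.3209, 0.9451).
Converting back: φ = atan2(z, √(x²+y²)) = 70.93°, λ = atan2(y, x) = -79.15°.

70.93°, -79.15°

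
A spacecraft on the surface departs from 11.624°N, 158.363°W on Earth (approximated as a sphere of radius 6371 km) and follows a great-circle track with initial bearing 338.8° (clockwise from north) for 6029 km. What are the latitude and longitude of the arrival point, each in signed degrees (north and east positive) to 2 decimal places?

59.17°, 166.72°

Angular distance δ = d/R = 6029/6371 = 0.94632 rad; initial bearing θ = 5.9132 rad.
sin φ₂ = sin φ₁ cos δ + cos φ₁ sin δ cos θ = (0.2015)(0.5847) + (0.9795)(0.8113)(0.9323) = 0.8587, so φ₂ = 59.17°.
Δλ = atan2(sin θ sin δ cos φ₁, cos δ − sin φ₁ sin φ₂) = atan2(-0.2874, 0.4117) = -34.917°.
λ₂ = -158.363° − 34.917° = -193.28° → 166.72° after wrapping to (−180°, 180°].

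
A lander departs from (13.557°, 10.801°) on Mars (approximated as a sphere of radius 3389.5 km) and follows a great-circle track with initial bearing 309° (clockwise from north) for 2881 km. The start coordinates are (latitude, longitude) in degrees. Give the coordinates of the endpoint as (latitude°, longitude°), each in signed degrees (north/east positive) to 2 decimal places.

Angular distance δ = d/R = 2881/3389.5 = 0.84998 rad; initial bearing θ = 5.3931 rad.
sin φ₂ = sin φ₁ cos δ + cos φ₁ sin δ cos θ = (0.2344)(0.6600) + (0.9721)(0.7513)(0.6293) = 0.6143, so φ₂ = 37.90°.
Δλ = atan2(sin θ sin δ cos φ₁, cos δ − sin φ₁ sin φ₂) = atan2(-0.5676, 0.5160) = -47.725°.
λ₂ = 10.801° − 47.725° = -36.92°.

37.90°, -36.92°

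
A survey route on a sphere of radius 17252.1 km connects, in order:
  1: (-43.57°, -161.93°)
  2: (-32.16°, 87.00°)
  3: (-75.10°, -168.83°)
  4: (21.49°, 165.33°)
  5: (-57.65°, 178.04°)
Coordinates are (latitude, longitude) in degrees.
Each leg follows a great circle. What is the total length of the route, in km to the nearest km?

Leg 1→2: central angle 1.4239 rad, distance 24565.4 km.
Leg 2→3: central angle 1.0916 rad, distance 18831.7 km.
Leg 3→4: central angle 1.7099 rad, distance 29499.9 km.
Leg 4→5: central angle 1.3937 rad, distance 24043.6 km.
Total: 24565.4 + 18831.7 + 29499.9 + 24043.6 ≈ 96941 km.

96941 km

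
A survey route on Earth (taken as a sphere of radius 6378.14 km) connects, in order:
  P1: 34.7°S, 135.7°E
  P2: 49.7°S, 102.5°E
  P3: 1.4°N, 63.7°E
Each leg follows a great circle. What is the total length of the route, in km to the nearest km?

Leg P1→P2: central angle 0.4968 rad, distance 3168.5 km.
Leg P2→P3: central angle 1.0641 rad, distance 6787.0 km.
Total: 3168.5 + 6787.0 ≈ 9956 km.

9956 km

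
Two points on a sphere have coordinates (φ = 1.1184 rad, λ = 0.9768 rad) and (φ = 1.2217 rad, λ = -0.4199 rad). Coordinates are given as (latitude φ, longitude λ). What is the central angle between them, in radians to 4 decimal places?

In radians: φ₁ = 1.1184, φ₂ = 1.2217, Δλ = -80.025° = -1.3967 rad.
Haversine: a = sin²(Δφ/2) + cos φ₁ cos φ₂ sin²(Δλ/2) = 0.0027 + (0.4371)(0.3420)(0.4134) = 0.06447.
Central angle c = 2·arcsin(√a) = 0.51346 rad.
So the angular separation is 0.5135 rad.

0.5135 rad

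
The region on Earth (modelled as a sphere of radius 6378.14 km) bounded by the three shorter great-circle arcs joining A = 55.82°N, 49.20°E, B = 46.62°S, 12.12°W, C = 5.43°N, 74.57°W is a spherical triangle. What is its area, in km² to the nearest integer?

78820618 km²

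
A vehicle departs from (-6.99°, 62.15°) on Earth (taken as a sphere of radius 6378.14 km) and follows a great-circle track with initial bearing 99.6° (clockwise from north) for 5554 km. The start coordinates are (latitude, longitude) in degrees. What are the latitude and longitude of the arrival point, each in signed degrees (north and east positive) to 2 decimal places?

Angular distance δ = d/R = 5554/6378.14 = 0.87079 rad; initial bearing θ = 1.7383 rad.
sin φ₂ = sin φ₁ cos δ + cos φ₁ sin δ cos θ = (-0.1217)(0.6442) + (0.9926)(0.7648)(-0.1668) = -0.2050, so φ₂ = -11.83°.
Δλ = atan2(sin θ sin δ cos φ₁, cos δ − sin φ₁ sin φ₂) = atan2(0.7485, 0.6193) = 50.398°.
λ₂ = 62.150° + 50.398° = 112.55°.

-11.83°, 112.55°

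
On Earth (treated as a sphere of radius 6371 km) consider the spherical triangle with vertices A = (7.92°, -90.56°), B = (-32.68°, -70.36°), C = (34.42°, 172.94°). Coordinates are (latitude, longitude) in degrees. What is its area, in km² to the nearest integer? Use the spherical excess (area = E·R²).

Side lengths (central angles): a = 2.2360, b = 1.5854, c = 0.7841 rad; semiperimeter s = 2.3027.
By l'Huilier's theorem, tan(E/4) = √[tan(s/2) tan((s−a)/2) tan((s−b)/2) tan((s−c)/2)], giving spherical excess E = 0.6474 rad.
Area = E·R² = 0.6474 × (6371)² ≈ 26278558 km².

26278558 km²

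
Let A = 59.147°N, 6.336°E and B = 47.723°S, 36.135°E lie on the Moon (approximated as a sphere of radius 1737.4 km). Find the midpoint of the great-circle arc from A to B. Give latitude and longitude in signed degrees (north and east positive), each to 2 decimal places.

5.91°, 23.29°

The central angle between A and B is δ = 1.9133 rad.
With f = 0.5, the slerp weights are sin((1−f)δ)/sin δ = 0.8676 and sin(fδ)/sin δ = 0.8676.
Weighted sum of the unit vectors: (0.8676)·(0.5097,0.0566,0.8585) + (0.8676)·(0.5433,0.3967,-0.7399) = (0.9136, 0.3933, 0.1029).
Converting back: φ = atan2(z, √(x²+y²)) = 5.91°, λ = atan2(y, x) = 23.29°.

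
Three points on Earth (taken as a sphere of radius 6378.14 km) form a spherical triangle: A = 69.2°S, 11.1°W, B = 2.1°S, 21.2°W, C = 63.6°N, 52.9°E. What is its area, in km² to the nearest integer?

46254690 km²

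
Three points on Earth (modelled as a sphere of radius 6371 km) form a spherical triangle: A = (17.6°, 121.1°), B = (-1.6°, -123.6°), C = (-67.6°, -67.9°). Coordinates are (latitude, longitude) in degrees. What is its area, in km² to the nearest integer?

Side lengths (central angles): a = 1.3279, b = 2.2631, c = 1.9994 rad; semiperimeter s = 2.7952.
By l'Huilier's theorem, tan(E/4) = √[tan(s/2) tan((s−a)/2) tan((s−b)/2) tan((s−c)/2)], giving spherical excess E = 2.6206 rad.
Area = E·R² = 2.6206 × (6371)² ≈ 106367490 km².

106367490 km²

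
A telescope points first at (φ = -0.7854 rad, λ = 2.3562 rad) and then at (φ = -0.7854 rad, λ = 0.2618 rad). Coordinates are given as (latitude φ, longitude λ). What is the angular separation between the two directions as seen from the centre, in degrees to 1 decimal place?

In radians: φ₁ = -0.7854, φ₂ = -0.7854, Δλ = -120.000° = -2.0944 rad.
Haversine: a = sin²(Δφ/2) + cos φ₁ cos φ₂ sin²(Δλ/2) = 0.0000 + (0.7071)(0.7071)(0.7500) = 0.37500.
Central angle c = 2·arcsin(√a) = 1.31812 rad.
So the angular separation is 75.5°.

75.5°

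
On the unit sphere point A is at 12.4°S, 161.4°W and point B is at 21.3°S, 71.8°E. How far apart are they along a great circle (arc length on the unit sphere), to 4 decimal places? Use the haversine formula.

2.0568

With latitudes φ₁ = -12.400°, φ₂ = -21.300° and longitude difference Δλ = -126.800°:
Haversine: a = sin²(Δφ/2) + cos φ₁ cos φ₂ sin²(Δλ/2) = 0.0060 + (0.9767)(0.9317)(0.7995) = 0.73354.
Central angle c = 2·arcsin(√a) = 2.05679 rad.
On the unit sphere the arc length equals the central angle: 2.0568.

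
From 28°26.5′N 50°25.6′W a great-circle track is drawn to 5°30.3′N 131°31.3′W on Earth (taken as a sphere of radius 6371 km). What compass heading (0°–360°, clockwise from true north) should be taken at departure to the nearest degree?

271°

With φ₁ = 0.4964, φ₂ = 0.0961, Δλ = -1.4154 rad, the forward-azimuth formula gives
θ = atan2( sin Δλ cos φ₂ , cos φ₁ sin φ₂ − sin φ₁ cos φ₂ cos Δλ ) = atan2(-0.9834, 0.0110) = -89.36°.
Adding 360° brings this into [0°, 360°): 271°.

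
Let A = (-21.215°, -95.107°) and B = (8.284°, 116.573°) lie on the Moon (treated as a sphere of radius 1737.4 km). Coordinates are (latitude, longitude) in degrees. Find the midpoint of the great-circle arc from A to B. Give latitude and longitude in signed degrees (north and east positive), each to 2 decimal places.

-22.44°, -175.27°

Central angle δ = 2.5629 rad. Interpolating on the sphere with fraction f = 0.5:
P = [sin((1−f)δ)·A + sin(fδ)·B] / sin δ = 1.7524·A + 1.7524·B in Cartesian coordinates,
giving P = (-0.9212, -0.0762, -0.3817), i.e. latitude -22.44°, longitude -175.27°.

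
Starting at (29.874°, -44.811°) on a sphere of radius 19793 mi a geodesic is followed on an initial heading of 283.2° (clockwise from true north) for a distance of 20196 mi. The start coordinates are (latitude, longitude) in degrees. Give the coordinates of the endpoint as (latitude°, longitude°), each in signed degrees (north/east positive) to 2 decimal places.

25.42°, -111.55°

Angular distance δ = d/R = 20196/19793 = 1.02036 rad; initial bearing θ = 4.9428 rad.
sin φ₂ = sin φ₁ cos δ + cos φ₁ sin δ cos θ = (0.4981)(0.5231) + (0.8671)(0.8523)(0.2284) = 0.4293, so φ₂ = 25.42°.
Δλ = atan2(sin θ sin δ cos φ₁, cos δ − sin φ₁ sin φ₂) = atan2(-0.7195, 0.3092) = -66.743°.
λ₂ = -44.811° − 66.743° = -111.55°.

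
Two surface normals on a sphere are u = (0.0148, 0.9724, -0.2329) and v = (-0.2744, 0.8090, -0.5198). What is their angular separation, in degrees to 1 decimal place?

u·v = 0.9037; |u| = 1.0000, |v| = 1.0000.
cos θ = (u·v)/(|u||v|) = 0.9037, so θ = 25.4°.

25.4°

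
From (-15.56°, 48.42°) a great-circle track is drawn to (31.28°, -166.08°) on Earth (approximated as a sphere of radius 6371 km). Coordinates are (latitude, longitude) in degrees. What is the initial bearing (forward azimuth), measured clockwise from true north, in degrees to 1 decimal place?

Δλ = 145.500° = 2.5395 rad.
y = sin Δλ · cos φ₂ = (0.5664)(0.8546) = 0.4841
x = cos φ₁ sin φ₂ − sin φ₁ cos φ₂ cos Δλ = (0.9634)(0.5192) − (-0.2682)(0.8546)(-0.8241) = 0.3113
θ = atan2(y, x) = 57.26°, so the bearing is 57.3°.

57.3°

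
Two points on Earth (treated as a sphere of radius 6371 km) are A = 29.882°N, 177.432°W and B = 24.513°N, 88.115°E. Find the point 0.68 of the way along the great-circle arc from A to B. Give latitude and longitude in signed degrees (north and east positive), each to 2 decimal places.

Central angle δ = 1.4248 rad. Interpolating on the sphere with fraction f = 0.68:
P = [sin((1−f)δ)·A + sin(fδ)·B] / sin δ = 0.4450·A + 0.8331·B in Cartesian coordinates,
giving P = (-0.3606, 0.7403, 0.5674), i.e. latitude 34.57°, longitude 115.97°.

34.57°, 115.97°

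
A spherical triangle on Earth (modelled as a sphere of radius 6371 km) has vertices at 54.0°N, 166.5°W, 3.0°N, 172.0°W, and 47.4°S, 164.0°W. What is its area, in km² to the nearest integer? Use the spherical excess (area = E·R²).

Side lengths (central angles): a = 0.8882, b = 1.7702, c = 0.8936 rad; semiperimeter s = 1.7759.
By l'Huilier's theorem, tan(E/4) = √[tan(s/2) tan((s−a)/2) tan((s−b)/2) tan((s−c)/2)], giving spherical excess E = 0.1131 rad.
Area = E·R² = 0.1131 × (6371)² ≈ 4591733 km².

4591733 km²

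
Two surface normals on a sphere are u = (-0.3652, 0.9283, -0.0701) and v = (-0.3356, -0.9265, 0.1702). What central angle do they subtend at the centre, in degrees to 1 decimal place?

138.5°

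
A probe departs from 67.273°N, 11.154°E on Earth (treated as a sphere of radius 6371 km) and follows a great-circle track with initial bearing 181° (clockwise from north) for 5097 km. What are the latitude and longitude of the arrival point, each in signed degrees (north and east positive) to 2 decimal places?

21.44°, 10.38°

Angular distance δ = d/R = 5097/6371 = 0.80003 rad; initial bearing θ = 3.1590 rad.
sin φ₂ = sin φ₁ cos δ + cos φ₁ sin δ cos θ = (0.9224)(0.6967) + (0.3863)(0.7174)(-0.9998) = 0.3655, so φ₂ = 21.44°.
Δλ = atan2(sin θ sin δ cos φ₁, cos δ − sin φ₁ sin φ₂) = atan2(-0.0048, 0.3596) = -0.771°.
λ₂ = 11.154° − 0.771° = 10.38°.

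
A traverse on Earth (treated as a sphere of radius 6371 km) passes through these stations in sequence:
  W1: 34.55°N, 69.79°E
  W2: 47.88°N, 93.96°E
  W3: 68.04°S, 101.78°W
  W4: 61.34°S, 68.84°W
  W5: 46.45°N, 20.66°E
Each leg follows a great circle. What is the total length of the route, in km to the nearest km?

36177 km

Leg W1→W2: central angle 0.3907 rad, distance 2489.3 km.
Leg W2→W3: central angle 2.7634 rad, distance 17605.5 km.
Leg W3→W4: central angle 0.2679 rad, distance 1706.6 km.
Leg W4→W5: central angle 2.2563 rad, distance 14375.1 km.
Total: 2489.3 + 17605.5 + 1706.6 + 14375.1 ≈ 36177 km.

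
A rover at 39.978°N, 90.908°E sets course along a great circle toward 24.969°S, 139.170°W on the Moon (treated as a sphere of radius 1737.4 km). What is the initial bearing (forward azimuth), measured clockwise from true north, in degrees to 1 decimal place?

With φ₁ = 0.6977, φ₂ = -0.4358, Δλ = 2.2676 rad, the forward-azimuth formula gives
θ = atan2( sin Δλ cos φ₂ , cos φ₁ sin φ₂ − sin φ₁ cos φ₂ cos Δλ ) = atan2(0.6952, 0.0503) = 85.86°.
So the initial bearing is 85.9°.

85.9°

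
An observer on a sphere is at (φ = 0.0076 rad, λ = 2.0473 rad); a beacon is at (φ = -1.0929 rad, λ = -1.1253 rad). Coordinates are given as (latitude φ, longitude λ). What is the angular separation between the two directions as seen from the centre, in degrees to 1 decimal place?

Let φ₁ = 0.0076 rad, φ₂ = -1.0929 rad, and Δλ = 3.1106 rad.
Haversine: a = sin²(Δφ/2) + cos φ₁ cos φ₂ sin²(Δλ/2) = 0.2734 + (1.0000)(0.4599)(0.9998) = 0.73321.
Central angle c = 2·arcsin(√a) = 2.05604 rad.
So the angular separation is 117.8°.

117.8°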